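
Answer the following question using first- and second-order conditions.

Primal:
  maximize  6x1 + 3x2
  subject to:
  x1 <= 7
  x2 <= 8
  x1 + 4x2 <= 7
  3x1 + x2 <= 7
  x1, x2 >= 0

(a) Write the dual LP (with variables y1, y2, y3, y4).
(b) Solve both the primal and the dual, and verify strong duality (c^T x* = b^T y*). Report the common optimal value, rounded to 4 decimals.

The standard primal-dual pair for 'max c^T x s.t. A x <= b, x >= 0' is:
  Dual:  min b^T y  s.t.  A^T y >= c,  y >= 0.

So the dual LP is:
  minimize  7y1 + 8y2 + 7y3 + 7y4
  subject to:
    y1 + y3 + 3y4 >= 6
    y2 + 4y3 + y4 >= 3
    y1, y2, y3, y4 >= 0

Solving the primal: x* = (1.9091, 1.2727).
  primal value c^T x* = 15.2727.
Solving the dual: y* = (0, 0, 0.2727, 1.9091).
  dual value b^T y* = 15.2727.
Strong duality: c^T x* = b^T y*. Confirmed.

15.2727


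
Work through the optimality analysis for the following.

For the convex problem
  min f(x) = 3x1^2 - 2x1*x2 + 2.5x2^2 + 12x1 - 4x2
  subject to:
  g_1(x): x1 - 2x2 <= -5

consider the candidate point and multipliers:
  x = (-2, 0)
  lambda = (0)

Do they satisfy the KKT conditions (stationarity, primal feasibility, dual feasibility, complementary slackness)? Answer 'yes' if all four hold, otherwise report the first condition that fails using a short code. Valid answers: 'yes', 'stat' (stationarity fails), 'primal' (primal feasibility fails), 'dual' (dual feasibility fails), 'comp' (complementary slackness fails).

Gradient of f: grad f(x) = Q x + c = (0, 0)
Constraint values g_i(x) = a_i^T x - b_i:
  g_1((-2, 0)) = 3
Stationarity residual: grad f(x) + sum_i lambda_i a_i = (0, 0)
  -> stationarity OK
Primal feasibility (all g_i <= 0): FAILS
Dual feasibility (all lambda_i >= 0): OK
Complementary slackness (lambda_i * g_i(x) = 0 for all i): OK

Verdict: the first failing condition is primal_feasibility -> primal.

primal


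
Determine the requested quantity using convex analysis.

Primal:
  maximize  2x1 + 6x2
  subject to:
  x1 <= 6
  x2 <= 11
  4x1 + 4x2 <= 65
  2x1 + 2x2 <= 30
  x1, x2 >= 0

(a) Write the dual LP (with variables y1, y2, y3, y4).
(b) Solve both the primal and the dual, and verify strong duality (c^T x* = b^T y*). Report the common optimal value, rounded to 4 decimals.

The standard primal-dual pair for 'max c^T x s.t. A x <= b, x >= 0' is:
  Dual:  min b^T y  s.t.  A^T y >= c,  y >= 0.

So the dual LP is:
  minimize  6y1 + 11y2 + 65y3 + 30y4
  subject to:
    y1 + 4y3 + 2y4 >= 2
    y2 + 4y3 + 2y4 >= 6
    y1, y2, y3, y4 >= 0

Solving the primal: x* = (4, 11).
  primal value c^T x* = 74.
Solving the dual: y* = (0, 4, 0, 1).
  dual value b^T y* = 74.
Strong duality: c^T x* = b^T y*. Confirmed.

74


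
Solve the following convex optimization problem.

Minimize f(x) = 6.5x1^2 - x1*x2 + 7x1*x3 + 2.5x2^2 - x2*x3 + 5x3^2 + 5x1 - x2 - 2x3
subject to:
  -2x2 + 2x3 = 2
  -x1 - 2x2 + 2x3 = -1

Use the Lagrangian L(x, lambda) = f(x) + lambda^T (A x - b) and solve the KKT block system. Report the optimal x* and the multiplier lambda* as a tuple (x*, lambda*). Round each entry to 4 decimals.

Form the Lagrangian:
  L(x, lambda) = (1/2) x^T Q x + c^T x + lambda^T (A x - b)
Stationarity (grad_x L = 0): Q x + c + A^T lambda = 0.
Primal feasibility: A x = b.

This gives the KKT block system:
  [ Q   A^T ] [ x     ]   [-c ]
  [ A    0  ] [ lambda ] = [ b ]

Solving the linear system:
  x*      = (3, -1.8462, -0.8462)
  lambda* = (-46.1154, 39.9231)
  f(x*)   = 75.3462

x* = (3, -1.8462, -0.8462), lambda* = (-46.1154, 39.9231)


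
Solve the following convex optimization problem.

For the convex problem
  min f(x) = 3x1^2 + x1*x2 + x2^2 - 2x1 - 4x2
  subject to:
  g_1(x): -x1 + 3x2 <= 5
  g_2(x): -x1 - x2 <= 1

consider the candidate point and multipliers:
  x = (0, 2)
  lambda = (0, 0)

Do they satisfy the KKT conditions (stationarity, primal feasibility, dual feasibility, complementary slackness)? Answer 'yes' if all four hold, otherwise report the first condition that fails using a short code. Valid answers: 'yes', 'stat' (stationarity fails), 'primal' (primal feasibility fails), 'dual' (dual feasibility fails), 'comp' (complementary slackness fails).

Gradient of f: grad f(x) = Q x + c = (0, 0)
Constraint values g_i(x) = a_i^T x - b_i:
  g_1((0, 2)) = 1
  g_2((0, 2)) = -3
Stationarity residual: grad f(x) + sum_i lambda_i a_i = (0, 0)
  -> stationarity OK
Primal feasibility (all g_i <= 0): FAILS
Dual feasibility (all lambda_i >= 0): OK
Complementary slackness (lambda_i * g_i(x) = 0 for all i): OK

Verdict: the first failing condition is primal_feasibility -> primal.

primal


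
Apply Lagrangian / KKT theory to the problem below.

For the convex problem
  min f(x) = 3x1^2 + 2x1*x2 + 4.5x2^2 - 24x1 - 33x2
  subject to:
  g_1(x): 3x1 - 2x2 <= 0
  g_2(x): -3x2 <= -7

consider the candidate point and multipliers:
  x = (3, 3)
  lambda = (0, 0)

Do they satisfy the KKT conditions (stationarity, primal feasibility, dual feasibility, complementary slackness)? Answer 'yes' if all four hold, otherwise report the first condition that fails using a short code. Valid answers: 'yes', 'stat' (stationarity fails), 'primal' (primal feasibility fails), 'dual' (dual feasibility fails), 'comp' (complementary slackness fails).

Gradient of f: grad f(x) = Q x + c = (0, 0)
Constraint values g_i(x) = a_i^T x - b_i:
  g_1((3, 3)) = 3
  g_2((3, 3)) = -2
Stationarity residual: grad f(x) + sum_i lambda_i a_i = (0, 0)
  -> stationarity OK
Primal feasibility (all g_i <= 0): FAILS
Dual feasibility (all lambda_i >= 0): OK
Complementary slackness (lambda_i * g_i(x) = 0 for all i): OK

Verdict: the first failing condition is primal_feasibility -> primal.

primal


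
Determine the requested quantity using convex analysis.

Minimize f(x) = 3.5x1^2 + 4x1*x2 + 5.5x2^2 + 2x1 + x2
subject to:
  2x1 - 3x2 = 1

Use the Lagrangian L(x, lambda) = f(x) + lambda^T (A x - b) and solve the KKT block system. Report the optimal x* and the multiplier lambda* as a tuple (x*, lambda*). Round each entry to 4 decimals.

Form the Lagrangian:
  L(x, lambda) = (1/2) x^T Q x + c^T x + lambda^T (A x - b)
Stationarity (grad_x L = 0): Q x + c + A^T lambda = 0.
Primal feasibility: A x = b.

This gives the KKT block system:
  [ Q   A^T ] [ x     ]   [-c ]
  [ A    0  ] [ lambda ] = [ b ]

Solving the linear system:
  x*      = (0.0645, -0.2903)
  lambda* = (-0.6452)
  f(x*)   = 0.2419

x* = (0.0645, -0.2903), lambda* = (-0.6452)


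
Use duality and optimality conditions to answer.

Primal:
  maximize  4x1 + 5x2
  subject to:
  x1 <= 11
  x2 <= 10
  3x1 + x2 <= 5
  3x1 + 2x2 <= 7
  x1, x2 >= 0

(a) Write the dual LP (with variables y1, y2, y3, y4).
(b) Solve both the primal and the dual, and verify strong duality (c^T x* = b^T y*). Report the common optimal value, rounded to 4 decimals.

The standard primal-dual pair for 'max c^T x s.t. A x <= b, x >= 0' is:
  Dual:  min b^T y  s.t.  A^T y >= c,  y >= 0.

So the dual LP is:
  minimize  11y1 + 10y2 + 5y3 + 7y4
  subject to:
    y1 + 3y3 + 3y4 >= 4
    y2 + y3 + 2y4 >= 5
    y1, y2, y3, y4 >= 0

Solving the primal: x* = (0, 3.5).
  primal value c^T x* = 17.5.
Solving the dual: y* = (0, 0, 0, 2.5).
  dual value b^T y* = 17.5.
Strong duality: c^T x* = b^T y*. Confirmed.

17.5


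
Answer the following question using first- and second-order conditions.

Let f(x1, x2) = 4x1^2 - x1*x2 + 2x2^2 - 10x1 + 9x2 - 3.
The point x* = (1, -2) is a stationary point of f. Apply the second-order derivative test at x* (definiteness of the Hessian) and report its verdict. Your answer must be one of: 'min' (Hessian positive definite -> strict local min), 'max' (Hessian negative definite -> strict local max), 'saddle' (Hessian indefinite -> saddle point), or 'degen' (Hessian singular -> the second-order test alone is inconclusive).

Compute the Hessian H = grad^2 f:
  H = [[8, -1], [-1, 4]]
Verify stationarity: grad f(x*) = H x* + g = (0, 0).
Eigenvalues of H: 3.7639, 8.2361.
Both eigenvalues > 0, so H is positive definite -> x* is a strict local min.

min


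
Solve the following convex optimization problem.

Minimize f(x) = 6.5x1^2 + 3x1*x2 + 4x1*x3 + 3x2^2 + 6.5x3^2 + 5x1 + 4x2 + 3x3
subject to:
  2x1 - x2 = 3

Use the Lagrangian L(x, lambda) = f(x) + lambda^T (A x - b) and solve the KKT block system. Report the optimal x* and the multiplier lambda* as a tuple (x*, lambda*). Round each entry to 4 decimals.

Form the Lagrangian:
  L(x, lambda) = (1/2) x^T Q x + c^T x + lambda^T (A x - b)
Stationarity (grad_x L = 0): Q x + c + A^T lambda = 0.
Primal feasibility: A x = b.

This gives the KKT block system:
  [ Q   A^T ] [ x     ]   [-c ]
  [ A    0  ] [ lambda ] = [ b ]

Solving the linear system:
  x*      = (0.6892, -1.6216, -0.4428)
  lambda* = (-3.6618)
  f(x*)   = 3.3084

x* = (0.6892, -1.6216, -0.4428), lambda* = (-3.6618)


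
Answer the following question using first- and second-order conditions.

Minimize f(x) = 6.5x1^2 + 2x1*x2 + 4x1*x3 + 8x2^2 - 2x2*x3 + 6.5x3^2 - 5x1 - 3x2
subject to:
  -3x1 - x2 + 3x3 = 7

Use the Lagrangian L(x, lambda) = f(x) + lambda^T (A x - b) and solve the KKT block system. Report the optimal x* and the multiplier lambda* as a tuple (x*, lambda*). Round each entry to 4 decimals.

Form the Lagrangian:
  L(x, lambda) = (1/2) x^T Q x + c^T x + lambda^T (A x - b)
Stationarity (grad_x L = 0): Q x + c + A^T lambda = 0.
Primal feasibility: A x = b.

This gives the KKT block system:
  [ Q   A^T ] [ x     ]   [-c ]
  [ A    0  ] [ lambda ] = [ b ]

Solving the linear system:
  x*      = (-1.0562, 0.2198, 1.3504)
  lambda* = (-4.2967)
  f(x*)   = 17.3494

x* = (-1.0562, 0.2198, 1.3504), lambda* = (-4.2967)


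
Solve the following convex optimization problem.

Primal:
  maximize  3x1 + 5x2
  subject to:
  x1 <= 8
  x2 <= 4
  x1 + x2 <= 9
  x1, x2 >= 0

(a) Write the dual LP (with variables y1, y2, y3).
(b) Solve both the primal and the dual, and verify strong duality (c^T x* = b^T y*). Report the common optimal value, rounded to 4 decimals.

The standard primal-dual pair for 'max c^T x s.t. A x <= b, x >= 0' is:
  Dual:  min b^T y  s.t.  A^T y >= c,  y >= 0.

So the dual LP is:
  minimize  8y1 + 4y2 + 9y3
  subject to:
    y1 + y3 >= 3
    y2 + y3 >= 5
    y1, y2, y3 >= 0

Solving the primal: x* = (5, 4).
  primal value c^T x* = 35.
Solving the dual: y* = (0, 2, 3).
  dual value b^T y* = 35.
Strong duality: c^T x* = b^T y*. Confirmed.

35


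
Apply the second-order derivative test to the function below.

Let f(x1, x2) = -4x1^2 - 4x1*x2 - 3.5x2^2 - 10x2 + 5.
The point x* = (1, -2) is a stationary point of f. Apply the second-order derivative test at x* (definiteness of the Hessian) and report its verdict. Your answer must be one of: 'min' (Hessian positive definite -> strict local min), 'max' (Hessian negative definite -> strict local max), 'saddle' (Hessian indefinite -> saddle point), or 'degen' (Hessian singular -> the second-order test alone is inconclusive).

Compute the Hessian H = grad^2 f:
  H = [[-8, -4], [-4, -7]]
Verify stationarity: grad f(x*) = H x* + g = (0, 0).
Eigenvalues of H: -11.5311, -3.4689.
Both eigenvalues < 0, so H is negative definite -> x* is a strict local max.

max


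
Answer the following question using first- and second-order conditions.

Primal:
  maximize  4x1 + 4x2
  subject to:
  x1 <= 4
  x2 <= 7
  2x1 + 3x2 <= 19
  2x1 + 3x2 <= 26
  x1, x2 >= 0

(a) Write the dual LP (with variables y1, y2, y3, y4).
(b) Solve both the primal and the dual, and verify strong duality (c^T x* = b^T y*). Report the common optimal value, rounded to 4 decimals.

The standard primal-dual pair for 'max c^T x s.t. A x <= b, x >= 0' is:
  Dual:  min b^T y  s.t.  A^T y >= c,  y >= 0.

So the dual LP is:
  minimize  4y1 + 7y2 + 19y3 + 26y4
  subject to:
    y1 + 2y3 + 2y4 >= 4
    y2 + 3y3 + 3y4 >= 4
    y1, y2, y3, y4 >= 0

Solving the primal: x* = (4, 3.6667).
  primal value c^T x* = 30.6667.
Solving the dual: y* = (1.3333, 0, 1.3333, 0).
  dual value b^T y* = 30.6667.
Strong duality: c^T x* = b^T y*. Confirmed.

30.6667


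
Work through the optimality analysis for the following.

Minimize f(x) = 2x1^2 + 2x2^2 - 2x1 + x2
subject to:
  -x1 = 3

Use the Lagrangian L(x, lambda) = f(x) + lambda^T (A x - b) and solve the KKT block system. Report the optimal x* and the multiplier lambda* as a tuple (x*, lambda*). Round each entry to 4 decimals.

Form the Lagrangian:
  L(x, lambda) = (1/2) x^T Q x + c^T x + lambda^T (A x - b)
Stationarity (grad_x L = 0): Q x + c + A^T lambda = 0.
Primal feasibility: A x = b.

This gives the KKT block system:
  [ Q   A^T ] [ x     ]   [-c ]
  [ A    0  ] [ lambda ] = [ b ]

Solving the linear system:
  x*      = (-3, -0.25)
  lambda* = (-14)
  f(x*)   = 23.875

x* = (-3, -0.25), lambda* = (-14)


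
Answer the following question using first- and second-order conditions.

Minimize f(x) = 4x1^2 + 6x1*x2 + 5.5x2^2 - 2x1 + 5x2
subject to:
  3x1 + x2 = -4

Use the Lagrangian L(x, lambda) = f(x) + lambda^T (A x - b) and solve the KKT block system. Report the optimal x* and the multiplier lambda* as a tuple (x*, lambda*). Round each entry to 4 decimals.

Form the Lagrangian:
  L(x, lambda) = (1/2) x^T Q x + c^T x + lambda^T (A x - b)
Stationarity (grad_x L = 0): Q x + c + A^T lambda = 0.
Primal feasibility: A x = b.

This gives the KKT block system:
  [ Q   A^T ] [ x     ]   [-c ]
  [ A    0  ] [ lambda ] = [ b ]

Solving the linear system:
  x*      = (-1.2817, -0.1549)
  lambda* = (4.3944)
  f(x*)   = 9.6831

x* = (-1.2817, -0.1549), lambda* = (4.3944)


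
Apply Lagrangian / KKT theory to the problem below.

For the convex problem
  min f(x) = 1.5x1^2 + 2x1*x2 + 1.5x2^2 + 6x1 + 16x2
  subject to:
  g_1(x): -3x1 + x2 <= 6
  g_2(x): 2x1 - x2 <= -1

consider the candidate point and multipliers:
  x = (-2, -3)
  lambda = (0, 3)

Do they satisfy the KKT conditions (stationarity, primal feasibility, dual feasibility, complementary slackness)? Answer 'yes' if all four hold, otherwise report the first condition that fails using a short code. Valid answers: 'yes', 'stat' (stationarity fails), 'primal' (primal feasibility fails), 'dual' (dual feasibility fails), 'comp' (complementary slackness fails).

Gradient of f: grad f(x) = Q x + c = (-6, 3)
Constraint values g_i(x) = a_i^T x - b_i:
  g_1((-2, -3)) = -3
  g_2((-2, -3)) = 0
Stationarity residual: grad f(x) + sum_i lambda_i a_i = (0, 0)
  -> stationarity OK
Primal feasibility (all g_i <= 0): OK
Dual feasibility (all lambda_i >= 0): OK
Complementary slackness (lambda_i * g_i(x) = 0 for all i): OK

Verdict: yes, KKT holds.

yes


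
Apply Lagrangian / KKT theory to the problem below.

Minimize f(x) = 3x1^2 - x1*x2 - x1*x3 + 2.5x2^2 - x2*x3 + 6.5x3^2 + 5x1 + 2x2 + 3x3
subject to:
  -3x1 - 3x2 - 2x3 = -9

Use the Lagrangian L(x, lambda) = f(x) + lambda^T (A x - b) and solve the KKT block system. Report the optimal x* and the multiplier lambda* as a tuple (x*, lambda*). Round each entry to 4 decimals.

Form the Lagrangian:
  L(x, lambda) = (1/2) x^T Q x + c^T x + lambda^T (A x - b)
Stationarity (grad_x L = 0): Q x + c + A^T lambda = 0.
Primal feasibility: A x = b.

This gives the KKT block system:
  [ Q   A^T ] [ x     ]   [-c ]
  [ A    0  ] [ lambda ] = [ b ]

Solving the linear system:
  x*      = (1.019, 1.6888, 0.4384)
  lambda* = (2.9955)
  f(x*)   = 18.3737

x* = (1.019, 1.6888, 0.4384), lambda* = (2.9955)


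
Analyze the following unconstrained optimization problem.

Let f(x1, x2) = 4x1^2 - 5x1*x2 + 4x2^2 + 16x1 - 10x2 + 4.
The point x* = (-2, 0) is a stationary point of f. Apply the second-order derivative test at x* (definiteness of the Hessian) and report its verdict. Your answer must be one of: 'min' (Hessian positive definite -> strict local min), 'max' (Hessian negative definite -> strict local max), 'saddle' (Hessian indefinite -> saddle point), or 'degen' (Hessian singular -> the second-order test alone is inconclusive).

Compute the Hessian H = grad^2 f:
  H = [[8, -5], [-5, 8]]
Verify stationarity: grad f(x*) = H x* + g = (0, 0).
Eigenvalues of H: 3, 13.
Both eigenvalues > 0, so H is positive definite -> x* is a strict local min.

min


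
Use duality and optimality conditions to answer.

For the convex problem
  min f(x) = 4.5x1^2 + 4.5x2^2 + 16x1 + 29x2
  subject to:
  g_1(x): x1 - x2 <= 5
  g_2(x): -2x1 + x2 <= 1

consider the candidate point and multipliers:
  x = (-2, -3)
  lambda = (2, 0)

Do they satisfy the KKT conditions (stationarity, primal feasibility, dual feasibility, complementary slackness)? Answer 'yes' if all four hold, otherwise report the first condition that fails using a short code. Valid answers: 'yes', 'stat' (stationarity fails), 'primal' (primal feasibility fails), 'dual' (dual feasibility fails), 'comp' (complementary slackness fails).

Gradient of f: grad f(x) = Q x + c = (-2, 2)
Constraint values g_i(x) = a_i^T x - b_i:
  g_1((-2, -3)) = -4
  g_2((-2, -3)) = 0
Stationarity residual: grad f(x) + sum_i lambda_i a_i = (0, 0)
  -> stationarity OK
Primal feasibility (all g_i <= 0): OK
Dual feasibility (all lambda_i >= 0): OK
Complementary slackness (lambda_i * g_i(x) = 0 for all i): FAILS

Verdict: the first failing condition is complementary_slackness -> comp.

comp


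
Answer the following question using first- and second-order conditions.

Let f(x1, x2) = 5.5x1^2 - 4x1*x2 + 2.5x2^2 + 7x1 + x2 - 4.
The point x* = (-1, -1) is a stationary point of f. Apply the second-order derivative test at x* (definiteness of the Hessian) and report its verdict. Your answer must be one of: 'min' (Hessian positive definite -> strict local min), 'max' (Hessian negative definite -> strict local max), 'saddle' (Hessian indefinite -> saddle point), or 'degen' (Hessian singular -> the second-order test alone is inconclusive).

Compute the Hessian H = grad^2 f:
  H = [[11, -4], [-4, 5]]
Verify stationarity: grad f(x*) = H x* + g = (0, 0).
Eigenvalues of H: 3, 13.
Both eigenvalues > 0, so H is positive definite -> x* is a strict local min.

min


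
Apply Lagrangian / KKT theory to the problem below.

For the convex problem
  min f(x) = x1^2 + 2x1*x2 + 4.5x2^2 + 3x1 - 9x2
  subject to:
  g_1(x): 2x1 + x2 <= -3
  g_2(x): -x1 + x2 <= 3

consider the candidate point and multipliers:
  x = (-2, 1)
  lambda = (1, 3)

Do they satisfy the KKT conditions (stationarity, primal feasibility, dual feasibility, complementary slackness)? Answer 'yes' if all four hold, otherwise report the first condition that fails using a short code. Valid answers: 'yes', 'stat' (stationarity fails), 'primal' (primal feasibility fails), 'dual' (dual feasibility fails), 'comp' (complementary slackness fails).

Gradient of f: grad f(x) = Q x + c = (1, -4)
Constraint values g_i(x) = a_i^T x - b_i:
  g_1((-2, 1)) = 0
  g_2((-2, 1)) = 0
Stationarity residual: grad f(x) + sum_i lambda_i a_i = (0, 0)
  -> stationarity OK
Primal feasibility (all g_i <= 0): OK
Dual feasibility (all lambda_i >= 0): OK
Complementary slackness (lambda_i * g_i(x) = 0 for all i): OK

Verdict: yes, KKT holds.

yes


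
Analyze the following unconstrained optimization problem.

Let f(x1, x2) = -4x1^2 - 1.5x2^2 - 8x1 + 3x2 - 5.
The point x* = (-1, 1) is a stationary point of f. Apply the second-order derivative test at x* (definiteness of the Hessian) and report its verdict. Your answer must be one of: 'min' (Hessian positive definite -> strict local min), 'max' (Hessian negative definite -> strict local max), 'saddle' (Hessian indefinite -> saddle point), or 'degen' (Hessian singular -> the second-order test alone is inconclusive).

Compute the Hessian H = grad^2 f:
  H = [[-8, 0], [0, -3]]
Verify stationarity: grad f(x*) = H x* + g = (0, 0).
Eigenvalues of H: -8, -3.
Both eigenvalues < 0, so H is negative definite -> x* is a strict local max.

max


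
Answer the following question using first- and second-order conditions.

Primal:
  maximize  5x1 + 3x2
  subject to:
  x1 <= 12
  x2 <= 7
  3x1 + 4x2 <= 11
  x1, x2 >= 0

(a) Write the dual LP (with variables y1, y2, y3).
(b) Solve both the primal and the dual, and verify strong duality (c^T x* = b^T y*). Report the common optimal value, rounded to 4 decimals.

The standard primal-dual pair for 'max c^T x s.t. A x <= b, x >= 0' is:
  Dual:  min b^T y  s.t.  A^T y >= c,  y >= 0.

So the dual LP is:
  minimize  12y1 + 7y2 + 11y3
  subject to:
    y1 + 3y3 >= 5
    y2 + 4y3 >= 3
    y1, y2, y3 >= 0

Solving the primal: x* = (3.6667, 0).
  primal value c^T x* = 18.3333.
Solving the dual: y* = (0, 0, 1.6667).
  dual value b^T y* = 18.3333.
Strong duality: c^T x* = b^T y*. Confirmed.

18.3333


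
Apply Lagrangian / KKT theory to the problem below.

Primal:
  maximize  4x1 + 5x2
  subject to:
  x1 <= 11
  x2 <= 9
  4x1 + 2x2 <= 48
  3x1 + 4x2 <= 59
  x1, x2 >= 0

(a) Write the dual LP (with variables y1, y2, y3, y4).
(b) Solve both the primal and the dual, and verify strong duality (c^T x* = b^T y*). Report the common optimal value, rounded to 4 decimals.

The standard primal-dual pair for 'max c^T x s.t. A x <= b, x >= 0' is:
  Dual:  min b^T y  s.t.  A^T y >= c,  y >= 0.

So the dual LP is:
  minimize  11y1 + 9y2 + 48y3 + 59y4
  subject to:
    y1 + 4y3 + 3y4 >= 4
    y2 + 2y3 + 4y4 >= 5
    y1, y2, y3, y4 >= 0

Solving the primal: x* = (7.5, 9).
  primal value c^T x* = 75.
Solving the dual: y* = (0, 3, 1, 0).
  dual value b^T y* = 75.
Strong duality: c^T x* = b^T y*. Confirmed.

75


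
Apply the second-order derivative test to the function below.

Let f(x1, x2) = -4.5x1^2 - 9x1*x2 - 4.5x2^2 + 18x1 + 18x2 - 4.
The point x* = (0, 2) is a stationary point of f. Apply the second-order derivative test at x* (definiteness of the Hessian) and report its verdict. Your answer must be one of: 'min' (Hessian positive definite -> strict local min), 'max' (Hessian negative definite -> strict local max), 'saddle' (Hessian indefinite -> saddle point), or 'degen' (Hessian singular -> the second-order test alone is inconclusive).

Compute the Hessian H = grad^2 f:
  H = [[-9, -9], [-9, -9]]
Verify stationarity: grad f(x*) = H x* + g = (0, 0).
Eigenvalues of H: -18, 0.
H has a zero eigenvalue (singular; negative semidefinite but not definite), so H is neither positive definite, negative definite, nor indefinite. The second-order test alone is inconclusive -> degen.
(Indeed, f is constant along the null direction of H through x*, so x* is not a strict local extremum.)

degen


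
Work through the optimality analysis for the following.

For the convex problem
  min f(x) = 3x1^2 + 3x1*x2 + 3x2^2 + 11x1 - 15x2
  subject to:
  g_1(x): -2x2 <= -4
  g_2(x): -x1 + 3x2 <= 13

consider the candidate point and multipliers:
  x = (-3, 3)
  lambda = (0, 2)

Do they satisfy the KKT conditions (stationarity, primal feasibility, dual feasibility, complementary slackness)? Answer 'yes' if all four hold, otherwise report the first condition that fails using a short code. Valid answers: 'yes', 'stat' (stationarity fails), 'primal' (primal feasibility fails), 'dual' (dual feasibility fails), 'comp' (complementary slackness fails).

Gradient of f: grad f(x) = Q x + c = (2, -6)
Constraint values g_i(x) = a_i^T x - b_i:
  g_1((-3, 3)) = -2
  g_2((-3, 3)) = -1
Stationarity residual: grad f(x) + sum_i lambda_i a_i = (0, 0)
  -> stationarity OK
Primal feasibility (all g_i <= 0): OK
Dual feasibility (all lambda_i >= 0): OK
Complementary slackness (lambda_i * g_i(x) = 0 for all i): FAILS

Verdict: the first failing condition is complementary_slackness -> comp.

comp


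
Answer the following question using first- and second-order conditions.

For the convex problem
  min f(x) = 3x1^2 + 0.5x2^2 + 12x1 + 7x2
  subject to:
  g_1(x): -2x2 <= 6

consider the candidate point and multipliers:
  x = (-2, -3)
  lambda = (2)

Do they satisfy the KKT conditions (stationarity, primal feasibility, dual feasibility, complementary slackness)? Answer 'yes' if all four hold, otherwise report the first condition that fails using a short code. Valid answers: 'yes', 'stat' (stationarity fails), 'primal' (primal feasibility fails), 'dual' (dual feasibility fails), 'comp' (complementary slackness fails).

Gradient of f: grad f(x) = Q x + c = (0, 4)
Constraint values g_i(x) = a_i^T x - b_i:
  g_1((-2, -3)) = 0
Stationarity residual: grad f(x) + sum_i lambda_i a_i = (0, 0)
  -> stationarity OK
Primal feasibility (all g_i <= 0): OK
Dual feasibility (all lambda_i >= 0): OK
Complementary slackness (lambda_i * g_i(x) = 0 for all i): OK

Verdict: yes, KKT holds.

yes


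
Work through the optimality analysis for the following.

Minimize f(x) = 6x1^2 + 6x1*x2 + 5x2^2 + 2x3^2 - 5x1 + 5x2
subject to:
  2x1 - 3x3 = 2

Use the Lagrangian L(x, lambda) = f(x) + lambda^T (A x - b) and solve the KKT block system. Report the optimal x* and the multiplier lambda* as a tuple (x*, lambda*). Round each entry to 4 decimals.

Form the Lagrangian:
  L(x, lambda) = (1/2) x^T Q x + c^T x + lambda^T (A x - b)
Stationarity (grad_x L = 0): Q x + c + A^T lambda = 0.
Primal feasibility: A x = b.

This gives the KKT block system:
  [ Q   A^T ] [ x     ]   [-c ]
  [ A    0  ] [ lambda ] = [ b ]

Solving the linear system:
  x*      = (0.9607, -1.0764, -0.0262)
  lambda* = (-0.0349)
  f(x*)   = -5.0579

x* = (0.9607, -1.0764, -0.0262), lambda* = (-0.0349)


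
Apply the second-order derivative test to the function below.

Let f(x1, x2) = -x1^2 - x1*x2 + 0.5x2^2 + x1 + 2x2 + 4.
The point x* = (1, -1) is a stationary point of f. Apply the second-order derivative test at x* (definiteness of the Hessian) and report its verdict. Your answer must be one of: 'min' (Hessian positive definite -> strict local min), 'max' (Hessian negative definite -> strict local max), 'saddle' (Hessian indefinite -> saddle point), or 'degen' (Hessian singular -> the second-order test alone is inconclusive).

Compute the Hessian H = grad^2 f:
  H = [[-2, -1], [-1, 1]]
Verify stationarity: grad f(x*) = H x* + g = (0, 0).
Eigenvalues of H: -2.3028, 1.3028.
Eigenvalues have mixed signs, so H is indefinite -> x* is a saddle point.

saddle


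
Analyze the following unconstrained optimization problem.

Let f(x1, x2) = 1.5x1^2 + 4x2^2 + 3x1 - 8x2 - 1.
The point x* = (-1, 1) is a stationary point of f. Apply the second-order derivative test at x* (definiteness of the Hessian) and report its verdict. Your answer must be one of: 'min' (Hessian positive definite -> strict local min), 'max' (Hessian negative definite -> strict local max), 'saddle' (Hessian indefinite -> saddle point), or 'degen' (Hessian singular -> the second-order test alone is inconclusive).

Compute the Hessian H = grad^2 f:
  H = [[3, 0], [0, 8]]
Verify stationarity: grad f(x*) = H x* + g = (0, 0).
Eigenvalues of H: 3, 8.
Both eigenvalues > 0, so H is positive definite -> x* is a strict local min.

min


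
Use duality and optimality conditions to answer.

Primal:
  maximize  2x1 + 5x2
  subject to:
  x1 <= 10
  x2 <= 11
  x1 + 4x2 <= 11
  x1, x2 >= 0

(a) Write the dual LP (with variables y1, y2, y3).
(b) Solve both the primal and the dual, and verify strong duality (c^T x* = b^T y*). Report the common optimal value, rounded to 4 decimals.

The standard primal-dual pair for 'max c^T x s.t. A x <= b, x >= 0' is:
  Dual:  min b^T y  s.t.  A^T y >= c,  y >= 0.

So the dual LP is:
  minimize  10y1 + 11y2 + 11y3
  subject to:
    y1 + y3 >= 2
    y2 + 4y3 >= 5
    y1, y2, y3 >= 0

Solving the primal: x* = (10, 0.25).
  primal value c^T x* = 21.25.
Solving the dual: y* = (0.75, 0, 1.25).
  dual value b^T y* = 21.25.
Strong duality: c^T x* = b^T y*. Confirmed.

21.25


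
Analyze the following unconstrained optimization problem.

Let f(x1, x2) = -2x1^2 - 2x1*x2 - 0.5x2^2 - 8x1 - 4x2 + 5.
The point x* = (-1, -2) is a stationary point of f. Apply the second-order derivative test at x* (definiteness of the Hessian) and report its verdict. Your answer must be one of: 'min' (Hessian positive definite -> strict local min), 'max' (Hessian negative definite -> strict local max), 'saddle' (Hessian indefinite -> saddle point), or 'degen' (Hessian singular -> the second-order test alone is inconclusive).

Compute the Hessian H = grad^2 f:
  H = [[-4, -2], [-2, -1]]
Verify stationarity: grad f(x*) = H x* + g = (0, 0).
Eigenvalues of H: -5, 0.
H has a zero eigenvalue (singular; negative semidefinite but not definite), so H is neither positive definite, negative definite, nor indefinite. The second-order test alone is inconclusive -> degen.
(Indeed, f is constant along the null direction of H through x*, so x* is not a strict local extremum.)

degen


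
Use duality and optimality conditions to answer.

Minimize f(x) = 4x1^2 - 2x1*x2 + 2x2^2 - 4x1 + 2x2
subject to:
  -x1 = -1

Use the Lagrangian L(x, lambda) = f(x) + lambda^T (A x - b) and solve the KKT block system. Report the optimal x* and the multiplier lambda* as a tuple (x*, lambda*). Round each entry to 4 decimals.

Form the Lagrangian:
  L(x, lambda) = (1/2) x^T Q x + c^T x + lambda^T (A x - b)
Stationarity (grad_x L = 0): Q x + c + A^T lambda = 0.
Primal feasibility: A x = b.

This gives the KKT block system:
  [ Q   A^T ] [ x     ]   [-c ]
  [ A    0  ] [ lambda ] = [ b ]

Solving the linear system:
  x*      = (1, 0)
  lambda* = (4)
  f(x*)   = 0

x* = (1, 0), lambda* = (4)


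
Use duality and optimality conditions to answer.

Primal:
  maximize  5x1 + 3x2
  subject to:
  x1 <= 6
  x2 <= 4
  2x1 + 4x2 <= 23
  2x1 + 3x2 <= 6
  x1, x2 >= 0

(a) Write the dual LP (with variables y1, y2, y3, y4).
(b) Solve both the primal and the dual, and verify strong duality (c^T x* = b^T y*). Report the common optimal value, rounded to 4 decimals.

The standard primal-dual pair for 'max c^T x s.t. A x <= b, x >= 0' is:
  Dual:  min b^T y  s.t.  A^T y >= c,  y >= 0.

So the dual LP is:
  minimize  6y1 + 4y2 + 23y3 + 6y4
  subject to:
    y1 + 2y3 + 2y4 >= 5
    y2 + 4y3 + 3y4 >= 3
    y1, y2, y3, y4 >= 0

Solving the primal: x* = (3, 0).
  primal value c^T x* = 15.
Solving the dual: y* = (0, 0, 0, 2.5).
  dual value b^T y* = 15.
Strong duality: c^T x* = b^T y*. Confirmed.

15


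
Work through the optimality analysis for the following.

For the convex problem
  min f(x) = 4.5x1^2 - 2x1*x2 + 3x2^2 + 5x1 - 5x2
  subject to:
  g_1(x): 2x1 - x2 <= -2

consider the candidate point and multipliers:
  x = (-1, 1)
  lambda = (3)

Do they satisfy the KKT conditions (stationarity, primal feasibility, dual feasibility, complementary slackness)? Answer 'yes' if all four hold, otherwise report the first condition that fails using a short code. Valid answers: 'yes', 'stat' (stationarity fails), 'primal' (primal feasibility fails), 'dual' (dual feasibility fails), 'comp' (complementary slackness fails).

Gradient of f: grad f(x) = Q x + c = (-6, 3)
Constraint values g_i(x) = a_i^T x - b_i:
  g_1((-1, 1)) = -1
Stationarity residual: grad f(x) + sum_i lambda_i a_i = (0, 0)
  -> stationarity OK
Primal feasibility (all g_i <= 0): OK
Dual feasibility (all lambda_i >= 0): OK
Complementary slackness (lambda_i * g_i(x) = 0 for all i): FAILS

Verdict: the first failing condition is complementary_slackness -> comp.

comp


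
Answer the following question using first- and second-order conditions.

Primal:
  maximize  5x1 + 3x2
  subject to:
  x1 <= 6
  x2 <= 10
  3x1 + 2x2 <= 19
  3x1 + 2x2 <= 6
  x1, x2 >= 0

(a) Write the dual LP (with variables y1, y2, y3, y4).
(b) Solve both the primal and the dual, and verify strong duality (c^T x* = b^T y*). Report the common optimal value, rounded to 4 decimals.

The standard primal-dual pair for 'max c^T x s.t. A x <= b, x >= 0' is:
  Dual:  min b^T y  s.t.  A^T y >= c,  y >= 0.

So the dual LP is:
  minimize  6y1 + 10y2 + 19y3 + 6y4
  subject to:
    y1 + 3y3 + 3y4 >= 5
    y2 + 2y3 + 2y4 >= 3
    y1, y2, y3, y4 >= 0

Solving the primal: x* = (2, 0).
  primal value c^T x* = 10.
Solving the dual: y* = (0, 0, 0, 1.6667).
  dual value b^T y* = 10.
Strong duality: c^T x* = b^T y*. Confirmed.

10


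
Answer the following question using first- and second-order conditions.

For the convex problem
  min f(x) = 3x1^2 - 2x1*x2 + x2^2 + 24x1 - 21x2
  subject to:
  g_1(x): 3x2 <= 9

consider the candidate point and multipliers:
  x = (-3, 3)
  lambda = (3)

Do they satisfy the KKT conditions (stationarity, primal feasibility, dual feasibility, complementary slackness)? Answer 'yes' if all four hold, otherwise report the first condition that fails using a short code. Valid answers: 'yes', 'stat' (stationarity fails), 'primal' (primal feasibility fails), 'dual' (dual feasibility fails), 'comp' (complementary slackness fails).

Gradient of f: grad f(x) = Q x + c = (0, -9)
Constraint values g_i(x) = a_i^T x - b_i:
  g_1((-3, 3)) = 0
Stationarity residual: grad f(x) + sum_i lambda_i a_i = (0, 0)
  -> stationarity OK
Primal feasibility (all g_i <= 0): OK
Dual feasibility (all lambda_i >= 0): OK
Complementary slackness (lambda_i * g_i(x) = 0 for all i): OK

Verdict: yes, KKT holds.

yes


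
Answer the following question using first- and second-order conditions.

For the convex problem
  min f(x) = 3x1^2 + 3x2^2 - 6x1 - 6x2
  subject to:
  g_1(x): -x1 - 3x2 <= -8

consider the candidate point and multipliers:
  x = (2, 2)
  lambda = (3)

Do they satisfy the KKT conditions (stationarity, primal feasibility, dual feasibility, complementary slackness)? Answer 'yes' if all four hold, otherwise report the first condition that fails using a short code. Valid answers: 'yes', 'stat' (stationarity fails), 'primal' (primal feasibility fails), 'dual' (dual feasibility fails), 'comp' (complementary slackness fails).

Gradient of f: grad f(x) = Q x + c = (6, 6)
Constraint values g_i(x) = a_i^T x - b_i:
  g_1((2, 2)) = 0
Stationarity residual: grad f(x) + sum_i lambda_i a_i = (3, -3)
  -> stationarity FAILS
Primal feasibility (all g_i <= 0): OK
Dual feasibility (all lambda_i >= 0): OK
Complementary slackness (lambda_i * g_i(x) = 0 for all i): OK

Verdict: the first failing condition is stationarity -> stat.

stat


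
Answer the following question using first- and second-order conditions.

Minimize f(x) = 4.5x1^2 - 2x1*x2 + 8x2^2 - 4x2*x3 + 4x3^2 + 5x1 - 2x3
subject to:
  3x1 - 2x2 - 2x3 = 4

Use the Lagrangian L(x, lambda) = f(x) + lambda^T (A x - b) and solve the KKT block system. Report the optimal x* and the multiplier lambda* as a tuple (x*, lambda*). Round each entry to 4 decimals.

Form the Lagrangian:
  L(x, lambda) = (1/2) x^T Q x + c^T x + lambda^T (A x - b)
Stationarity (grad_x L = 0): Q x + c + A^T lambda = 0.
Primal feasibility: A x = b.

This gives the KKT block system:
  [ Q   A^T ] [ x     ]   [-c ]
  [ A    0  ] [ lambda ] = [ b ]

Solving the linear system:
  x*      = (0.3966, -0.5647, -0.8405)
  lambda* = (-3.2328)
  f(x*)   = 8.2974

x* = (0.3966, -0.5647, -0.8405), lambda* = (-3.2328)


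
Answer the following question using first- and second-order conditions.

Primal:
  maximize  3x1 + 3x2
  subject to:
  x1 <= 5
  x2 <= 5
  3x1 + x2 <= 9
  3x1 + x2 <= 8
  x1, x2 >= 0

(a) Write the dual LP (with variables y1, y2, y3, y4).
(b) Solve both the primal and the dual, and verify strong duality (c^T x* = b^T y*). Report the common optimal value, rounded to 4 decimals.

The standard primal-dual pair for 'max c^T x s.t. A x <= b, x >= 0' is:
  Dual:  min b^T y  s.t.  A^T y >= c,  y >= 0.

So the dual LP is:
  minimize  5y1 + 5y2 + 9y3 + 8y4
  subject to:
    y1 + 3y3 + 3y4 >= 3
    y2 + y3 + y4 >= 3
    y1, y2, y3, y4 >= 0

Solving the primal: x* = (1, 5).
  primal value c^T x* = 18.
Solving the dual: y* = (0, 2, 0, 1).
  dual value b^T y* = 18.
Strong duality: c^T x* = b^T y*. Confirmed.

18


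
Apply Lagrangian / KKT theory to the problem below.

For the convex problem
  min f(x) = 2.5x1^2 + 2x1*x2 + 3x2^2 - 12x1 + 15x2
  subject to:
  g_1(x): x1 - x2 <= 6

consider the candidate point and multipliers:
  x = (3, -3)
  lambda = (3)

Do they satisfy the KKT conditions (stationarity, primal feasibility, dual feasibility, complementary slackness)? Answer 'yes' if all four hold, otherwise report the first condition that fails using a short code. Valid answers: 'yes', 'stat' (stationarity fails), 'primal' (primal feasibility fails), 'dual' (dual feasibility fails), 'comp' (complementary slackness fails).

Gradient of f: grad f(x) = Q x + c = (-3, 3)
Constraint values g_i(x) = a_i^T x - b_i:
  g_1((3, -3)) = 0
Stationarity residual: grad f(x) + sum_i lambda_i a_i = (0, 0)
  -> stationarity OK
Primal feasibility (all g_i <= 0): OK
Dual feasibility (all lambda_i >= 0): OK
Complementary slackness (lambda_i * g_i(x) = 0 for all i): OK

Verdict: yes, KKT holds.

yes


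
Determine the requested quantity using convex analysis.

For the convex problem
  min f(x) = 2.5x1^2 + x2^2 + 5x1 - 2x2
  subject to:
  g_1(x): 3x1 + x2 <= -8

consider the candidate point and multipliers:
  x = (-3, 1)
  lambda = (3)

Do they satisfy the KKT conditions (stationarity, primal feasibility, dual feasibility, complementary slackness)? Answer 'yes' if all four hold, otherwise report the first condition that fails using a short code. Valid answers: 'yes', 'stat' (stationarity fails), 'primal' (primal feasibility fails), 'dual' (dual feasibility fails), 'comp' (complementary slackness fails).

Gradient of f: grad f(x) = Q x + c = (-10, 0)
Constraint values g_i(x) = a_i^T x - b_i:
  g_1((-3, 1)) = 0
Stationarity residual: grad f(x) + sum_i lambda_i a_i = (-1, 3)
  -> stationarity FAILS
Primal feasibility (all g_i <= 0): OK
Dual feasibility (all lambda_i >= 0): OK
Complementary slackness (lambda_i * g_i(x) = 0 for all i): OK

Verdict: the first failing condition is stationarity -> stat.

stat


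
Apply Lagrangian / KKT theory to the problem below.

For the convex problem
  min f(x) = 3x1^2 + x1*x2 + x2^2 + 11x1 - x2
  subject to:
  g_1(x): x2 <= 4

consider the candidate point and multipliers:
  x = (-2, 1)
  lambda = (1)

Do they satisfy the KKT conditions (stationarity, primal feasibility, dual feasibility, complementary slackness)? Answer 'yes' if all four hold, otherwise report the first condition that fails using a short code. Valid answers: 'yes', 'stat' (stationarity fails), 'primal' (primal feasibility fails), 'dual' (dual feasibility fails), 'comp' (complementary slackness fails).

Gradient of f: grad f(x) = Q x + c = (0, -1)
Constraint values g_i(x) = a_i^T x - b_i:
  g_1((-2, 1)) = -3
Stationarity residual: grad f(x) + sum_i lambda_i a_i = (0, 0)
  -> stationarity OK
Primal feasibility (all g_i <= 0): OK
Dual feasibility (all lambda_i >= 0): OK
Complementary slackness (lambda_i * g_i(x) = 0 for all i): FAILS

Verdict: the first failing condition is complementary_slackness -> comp.

comp


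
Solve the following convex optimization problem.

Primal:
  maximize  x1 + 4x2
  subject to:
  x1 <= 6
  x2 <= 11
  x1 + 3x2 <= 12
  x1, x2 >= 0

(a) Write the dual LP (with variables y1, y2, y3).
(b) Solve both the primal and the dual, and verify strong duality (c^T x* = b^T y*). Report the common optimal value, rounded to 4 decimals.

The standard primal-dual pair for 'max c^T x s.t. A x <= b, x >= 0' is:
  Dual:  min b^T y  s.t.  A^T y >= c,  y >= 0.

So the dual LP is:
  minimize  6y1 + 11y2 + 12y3
  subject to:
    y1 + y3 >= 1
    y2 + 3y3 >= 4
    y1, y2, y3 >= 0

Solving the primal: x* = (0, 4).
  primal value c^T x* = 16.
Solving the dual: y* = (0, 0, 1.3333).
  dual value b^T y* = 16.
Strong duality: c^T x* = b^T y*. Confirmed.

16


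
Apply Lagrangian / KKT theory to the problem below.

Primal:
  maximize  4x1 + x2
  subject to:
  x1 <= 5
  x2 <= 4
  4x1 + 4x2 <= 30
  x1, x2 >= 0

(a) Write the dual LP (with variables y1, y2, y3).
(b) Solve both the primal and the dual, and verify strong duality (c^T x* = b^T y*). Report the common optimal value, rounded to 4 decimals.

The standard primal-dual pair for 'max c^T x s.t. A x <= b, x >= 0' is:
  Dual:  min b^T y  s.t.  A^T y >= c,  y >= 0.

So the dual LP is:
  minimize  5y1 + 4y2 + 30y3
  subject to:
    y1 + 4y3 >= 4
    y2 + 4y3 >= 1
    y1, y2, y3 >= 0

Solving the primal: x* = (5, 2.5).
  primal value c^T x* = 22.5.
Solving the dual: y* = (3, 0, 0.25).
  dual value b^T y* = 22.5.
Strong duality: c^T x* = b^T y*. Confirmed.

22.5


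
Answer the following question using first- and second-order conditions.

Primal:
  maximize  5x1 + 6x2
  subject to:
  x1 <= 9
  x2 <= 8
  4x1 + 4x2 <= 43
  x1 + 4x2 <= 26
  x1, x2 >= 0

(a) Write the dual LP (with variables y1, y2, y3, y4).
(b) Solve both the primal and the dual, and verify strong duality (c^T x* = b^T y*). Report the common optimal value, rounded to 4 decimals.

The standard primal-dual pair for 'max c^T x s.t. A x <= b, x >= 0' is:
  Dual:  min b^T y  s.t.  A^T y >= c,  y >= 0.

So the dual LP is:
  minimize  9y1 + 8y2 + 43y3 + 26y4
  subject to:
    y1 + 4y3 + y4 >= 5
    y2 + 4y3 + 4y4 >= 6
    y1, y2, y3, y4 >= 0

Solving the primal: x* = (5.6667, 5.0833).
  primal value c^T x* = 58.8333.
Solving the dual: y* = (0, 0, 1.1667, 0.3333).
  dual value b^T y* = 58.8333.
Strong duality: c^T x* = b^T y*. Confirmed.

58.8333
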